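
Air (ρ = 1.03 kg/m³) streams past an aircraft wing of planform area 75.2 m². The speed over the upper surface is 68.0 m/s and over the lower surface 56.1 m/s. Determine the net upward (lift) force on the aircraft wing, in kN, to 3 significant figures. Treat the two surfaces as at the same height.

F ≈ 57.2 kN

With equal heights on the two surfaces, Bernoulli gives P_lower − P_upper = ½ρ(v_upper² − v_lower²).
ΔP = ½·1.03·(68.0² − 56.1²) = 761 Pa.
Lift = ΔP · A = 761 × 75.2 = 57200 N.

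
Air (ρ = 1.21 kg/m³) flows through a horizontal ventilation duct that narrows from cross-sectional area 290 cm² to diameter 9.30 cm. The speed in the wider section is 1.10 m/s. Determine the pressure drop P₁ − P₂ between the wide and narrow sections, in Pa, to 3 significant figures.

The volume flow rate is constant, so v₂ = (A₁/A₂)v₁ = (290/67.9)·1.10 = 4.70 m/s.
With no height change, Bernoulli's equation is P₁ + ½ρv₁² = P₂ + ½ρv₂².
P₁ − P₂ = ½·1.21·(4.70² − 1.10²) = ½·1.21·20.8 = 12.6 Pa.

ΔP ≈ 12.6 Pa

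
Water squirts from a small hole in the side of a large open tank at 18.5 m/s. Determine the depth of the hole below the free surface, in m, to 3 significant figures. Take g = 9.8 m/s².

Inverting v = √(2gh) gives h = v² / 2g.
h = 18.5²/(2·9.8) = 342/19.60 = 17.5 m.

17.5 m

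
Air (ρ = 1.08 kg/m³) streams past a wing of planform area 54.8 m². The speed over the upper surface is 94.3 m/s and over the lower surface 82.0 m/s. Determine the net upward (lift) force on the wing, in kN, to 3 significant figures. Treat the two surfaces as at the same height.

The faster flow above has the lower pressure; Bernoulli (same height) gives ΔP = ½ρ(v_up² − v_low²).
ΔP = ½·1.08·(94.3² − 82.0²) = 1170 Pa.
Lift = ΔP · A = 1170 × 54.8 = 64200 N.

F ≈ 64.2 kN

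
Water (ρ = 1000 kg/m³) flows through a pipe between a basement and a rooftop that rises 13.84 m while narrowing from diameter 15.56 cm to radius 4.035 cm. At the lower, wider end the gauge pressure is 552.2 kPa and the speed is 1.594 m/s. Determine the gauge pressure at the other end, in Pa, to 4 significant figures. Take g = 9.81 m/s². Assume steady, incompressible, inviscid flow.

The volume flow rate is constant, so v₂ = (A₁/A₂)v₁ = (190.2/51.15)·1.594 = 5.926 m/s.
Applying Bernoulli between the two ends and solving for P₂: P₂ = P₁ + ½ρ(v₁² − v₂²) − ρgΔh.
P₂ = 552200 + ½·1000·(1.594² − 5.926²) − 1000·9.81·(+13.84) = 552200 + (-16290) − (135800) = 400100 Pa.

P₂ = 400100 Pa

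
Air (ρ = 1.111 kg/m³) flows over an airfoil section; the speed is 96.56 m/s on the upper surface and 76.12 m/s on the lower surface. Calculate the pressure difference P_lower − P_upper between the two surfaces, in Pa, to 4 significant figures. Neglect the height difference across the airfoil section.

With negligible Δh, P + ½ρv² is constant, so P_low − P_up = ½ρ(v_up² − v_low²).
ΔP = ½·1.111·(96.56² − 76.12²) = 1961 Pa.

ΔP ≈ 1961 Pa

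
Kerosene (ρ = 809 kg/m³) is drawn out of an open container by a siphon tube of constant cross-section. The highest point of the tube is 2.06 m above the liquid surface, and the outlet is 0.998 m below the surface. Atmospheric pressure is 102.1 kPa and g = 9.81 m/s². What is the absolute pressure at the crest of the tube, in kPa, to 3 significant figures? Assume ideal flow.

The outlet speed comes from Torricelli: v = √(2g·0.998) = 4.43 m/s.
The bore is uniform, so the speed at the crest is the same v. Bernoulli surface→crest: P_atm = P_top + ½ρv² + ρg·h_top.
P_top = 102100 − ½·809·4.43² − 809·9.81·2.06 = 77800 Pa.

P_top ≈ 77.8 kPa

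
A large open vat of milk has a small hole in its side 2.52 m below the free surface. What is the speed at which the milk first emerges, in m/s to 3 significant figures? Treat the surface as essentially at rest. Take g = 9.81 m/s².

v ≈ 7.03 m/s

Torricelli's result v = √(2gh) gives v = √(2·9.81·2.52) = 7.03 m/s.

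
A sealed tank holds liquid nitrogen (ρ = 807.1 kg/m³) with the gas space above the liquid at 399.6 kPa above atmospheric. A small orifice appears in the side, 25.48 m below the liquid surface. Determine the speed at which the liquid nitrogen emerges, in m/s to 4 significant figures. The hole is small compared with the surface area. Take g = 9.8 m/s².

Take point 1 at the surface (v₁ ≈ 0) and point 2 at the hole (at atmospheric pressure). Bernoulli: P₁ + ρg h = P_atm + ½ρv₂².
With P₁ − P_atm = 399600 Pa, v₂ = √(2gh + 2ΔP/ρ) = √(2·9.8·25.48 + 2·399600/807.1) = 38.60 m/s.

v = 38.60 m/s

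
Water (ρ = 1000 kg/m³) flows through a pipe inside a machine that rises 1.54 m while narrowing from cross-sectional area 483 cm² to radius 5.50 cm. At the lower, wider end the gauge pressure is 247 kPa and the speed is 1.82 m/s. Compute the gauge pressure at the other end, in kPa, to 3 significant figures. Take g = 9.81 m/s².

Mass conservation (A₁v₁ = A₂v₂) gives v₂ = 1.82 × 483/95.0 = 9.25 m/s.
Applying Bernoulli between the two ends and solving for P₂: P₂ = P₁ + ½ρ(v₁² − v₂²) − ρgΔh.
P₂ = 247000 + ½·1000·(1.82² − 9.25²) − 1000·9.81·(+1.54) = 247000 + (-41100) − (15100) = 191000 Pa.

P₂ ≈ 191 kPa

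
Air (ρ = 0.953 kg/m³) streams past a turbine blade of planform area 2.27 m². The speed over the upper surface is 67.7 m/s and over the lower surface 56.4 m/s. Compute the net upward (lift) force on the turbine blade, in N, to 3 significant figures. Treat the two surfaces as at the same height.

F = 1520 N

From P + ½ρv² = const at equal height, P_low − P_up = ½ρ(v_up² − v_low²).
ΔP = ½·0.953·(67.7² − 56.4²) = 668 Pa.
Lift = ΔP · A = 668 × 2.27 = 1520 N.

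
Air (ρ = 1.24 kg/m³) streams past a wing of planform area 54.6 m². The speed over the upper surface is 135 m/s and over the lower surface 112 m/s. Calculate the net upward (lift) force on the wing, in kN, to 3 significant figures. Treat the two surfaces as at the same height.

The faster flow above has the lower pressure; Bernoulli (same height) gives ΔP = ½ρ(v_up² − v_low²).
ΔP = ½·1.24·(135² − 112²) = 3520 Pa.
Lift = ΔP · A = 3520 × 54.6 = 192000 N.

192 kN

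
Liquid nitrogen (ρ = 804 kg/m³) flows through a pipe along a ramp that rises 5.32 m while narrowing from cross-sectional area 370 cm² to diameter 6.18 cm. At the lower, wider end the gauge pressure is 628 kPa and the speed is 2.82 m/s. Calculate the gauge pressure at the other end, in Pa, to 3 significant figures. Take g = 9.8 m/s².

P₂ = 103000 Pa

Continuity gives A₁v₁ = A₂v₂, so v₂ = (370 cm²)/(30.0 cm²) × 2.82 m/s = 34.8 m/s.
Energy conservation along the streamline gives P₂ = P₁ − ½ρ(v₂² − v₁²) − ρg(h₂ − h₁).
P₂ = 628000 + ½·804·(2.82² − 34.8²) − 804·9.8·(+5.32) = 628000 + (-483000) − (41900) = 103000 Pa.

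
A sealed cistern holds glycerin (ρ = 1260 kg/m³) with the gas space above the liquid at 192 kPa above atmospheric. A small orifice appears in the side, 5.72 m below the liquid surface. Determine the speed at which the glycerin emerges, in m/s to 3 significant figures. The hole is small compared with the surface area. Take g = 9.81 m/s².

v ≈ 20.4 m/s

Take point 1 at the surface (v₁ ≈ 0) and point 2 at the hole (at atmospheric pressure). Bernoulli: P₁ + ρg h = P_atm + ½ρv₂².
With P₁ − P_atm = 192000 Pa, v₂ = √(2gh + 2ΔP/ρ) = √(2·9.81·5.72 + 2·192000/1260) = 20.4 m/s.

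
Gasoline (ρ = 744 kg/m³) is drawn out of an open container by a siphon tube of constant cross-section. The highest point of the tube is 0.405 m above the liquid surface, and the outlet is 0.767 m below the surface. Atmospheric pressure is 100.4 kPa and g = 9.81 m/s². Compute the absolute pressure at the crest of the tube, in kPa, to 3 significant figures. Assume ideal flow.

Bernoulli surface→outlet gives ½v² = g·h_out, so v = √(2·9.81·0.767) = 3.88 m/s.
With constant cross-section the crest speed equals v; applying Bernoulli from the surface up to the crest, P_top = P_atm − ½ρv² − ρg·h_top.
P_top = 100400 − ½·744·3.88² − 744·9.81·0.405 = 91800 Pa.

P_top ≈ 91.8 kPa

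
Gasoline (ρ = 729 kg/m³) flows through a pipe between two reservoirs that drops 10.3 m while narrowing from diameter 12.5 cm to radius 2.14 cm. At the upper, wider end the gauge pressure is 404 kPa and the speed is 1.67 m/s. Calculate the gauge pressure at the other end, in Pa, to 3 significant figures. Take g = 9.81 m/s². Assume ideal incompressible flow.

Continuity gives A₁v₁ = A₂v₂, so v₂ = (123 cm²)/(14.4 cm²) × 1.67 m/s = 14.2 m/s.
Bernoulli: P₁ + ½ρv₁² + ρg h₁ = P₂ + ½ρv₂² + ρg h₂, so P₂ = P₁ + ½ρ(v₁² − v₂²) − ρg(h₂ − h₁).
P₂ = 404000 + ½·729·(1.67² − 14.2²) − 729·9.81·(−10.3) = 404000 + (-72900) − (-73700) = 405000 Pa.

405000 Pa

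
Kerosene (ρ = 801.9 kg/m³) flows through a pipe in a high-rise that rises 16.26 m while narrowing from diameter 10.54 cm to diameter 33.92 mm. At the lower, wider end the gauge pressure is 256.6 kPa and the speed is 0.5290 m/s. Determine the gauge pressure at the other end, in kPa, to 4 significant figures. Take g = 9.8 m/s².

The volume flow rate is constant, so v₂ = (A₁/A₂)v₁ = (87.25/9.037)·0.5290 = 5.108 m/s.
Energy conservation along the streamline gives P₂ = P₁ − ½ρ(v₂² − v₁²) − ρg(h₂ − h₁).
P₂ = 256600 + ½·801.9·(0.5290² − 5.108²) − 801.9·9.8·(+16.26) = 256600 + (-10350) − (127800) = 118500 Pa.

P₂ = 118.5 kPa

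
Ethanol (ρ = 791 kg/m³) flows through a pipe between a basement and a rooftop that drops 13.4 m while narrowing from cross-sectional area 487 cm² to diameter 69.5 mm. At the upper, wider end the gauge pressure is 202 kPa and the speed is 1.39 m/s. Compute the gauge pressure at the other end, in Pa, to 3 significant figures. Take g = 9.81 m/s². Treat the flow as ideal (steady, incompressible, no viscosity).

The volume flow rate is constant, so v₂ = (A₁/A₂)v₁ = (487/37.9)·1.39 = 17.8 m/s.
Energy conservation along the streamline gives P₂ = P₁ − ½ρ(v₂² − v₁²) − ρg(h₂ − h₁).
P₂ = 202000 + ½·791·(1.39² − 17.8²) − 791·9.81·(−13.4) = 202000 + (-125000) − (-104000) = 181000 Pa.

P₂ ≈ 181000 Pa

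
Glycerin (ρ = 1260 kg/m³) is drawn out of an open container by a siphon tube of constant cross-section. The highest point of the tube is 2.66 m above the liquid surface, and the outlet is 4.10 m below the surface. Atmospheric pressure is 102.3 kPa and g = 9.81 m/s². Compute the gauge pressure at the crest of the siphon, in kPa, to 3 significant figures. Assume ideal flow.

P_gauge ≈ -83.6 kPa

From the surface to the outlet (both open to atmosphere, surface at rest): v = √(2g·h_out) = √(2·9.81·4.10) = 8.97 m/s.
Continuity keeps v the same throughout the tube; from surface to crest, P_atm + 0 = P_top + ½ρv² + ρg·h_top.
P_top = 102300 − ½·1260·8.97² − 1260·9.81·2.66 = 18700 Pa. So P_gauge = P_top − P_atm = -83600 Pa.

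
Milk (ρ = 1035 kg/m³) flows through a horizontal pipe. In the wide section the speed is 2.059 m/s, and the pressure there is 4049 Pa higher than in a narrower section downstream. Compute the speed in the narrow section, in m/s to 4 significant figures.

With h₁ = h₂, rearranging Bernoulli gives v₂ = √(v₁² + 2ΔP/ρ).
v₂ = √(2.059² + 2·4049/1035) = √(4.239 + 7.824) = 3.473 m/s.

v₂ ≈ 3.473 m/s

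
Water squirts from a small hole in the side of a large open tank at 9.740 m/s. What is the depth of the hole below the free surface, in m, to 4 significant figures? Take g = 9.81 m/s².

4.835 m

Torricelli: v = √(2gh), so h = v²/(2g).
h = 9.740²/(2·9.81) = 94.87/19.62 = 4.835 m.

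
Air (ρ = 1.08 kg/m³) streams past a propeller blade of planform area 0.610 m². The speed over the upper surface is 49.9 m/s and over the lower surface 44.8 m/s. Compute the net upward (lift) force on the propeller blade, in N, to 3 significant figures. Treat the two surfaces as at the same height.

From P + ½ρv² = const at equal height, P_low − P_up = ½ρ(v_up² − v_low²).
ΔP = ½·1.08·(49.9² − 44.8²) = 261 Pa.
Lift = ΔP · A = 261 × 0.610 = 159 N.

F ≈ 159 N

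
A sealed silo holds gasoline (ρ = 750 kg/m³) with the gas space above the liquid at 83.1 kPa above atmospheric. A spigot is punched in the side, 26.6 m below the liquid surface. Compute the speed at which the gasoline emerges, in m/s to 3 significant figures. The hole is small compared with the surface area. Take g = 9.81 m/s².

Take point 1 at the surface (v₁ ≈ 0) and point 2 at the hole (at atmospheric pressure). Bernoulli: P₁ + ρg h = P_atm + ½ρv₂².
With P₁ − P_atm = 83100 Pa, v₂ = √(2gh + 2ΔP/ρ) = √(2·9.81·26.6 + 2·83100/750) = 27.3 m/s.

v = 27.3 m/s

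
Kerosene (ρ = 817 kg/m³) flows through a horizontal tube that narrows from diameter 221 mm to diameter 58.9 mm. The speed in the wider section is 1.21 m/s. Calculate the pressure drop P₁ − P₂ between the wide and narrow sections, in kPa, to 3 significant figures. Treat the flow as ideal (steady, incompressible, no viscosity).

By continuity, v₂ = v₁·A₁/A₂ = 1.21·(384/27.2) = 17.0 m/s.
The pipe is horizontal, so Bernoulli reduces to P₁ + ½ρv₁² = P₂ + ½ρv₂².
P₁ − P₂ = ½·817·(17.0² − 1.21²) = ½·817·289 = 118000 Pa.

ΔP = 118 kPa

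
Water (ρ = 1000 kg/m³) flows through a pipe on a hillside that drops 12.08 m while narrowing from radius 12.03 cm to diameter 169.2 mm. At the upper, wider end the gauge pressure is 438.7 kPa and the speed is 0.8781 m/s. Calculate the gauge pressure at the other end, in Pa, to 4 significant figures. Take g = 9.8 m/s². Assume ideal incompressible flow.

P₂ ≈ 555900 Pa

The volume flow rate is constant, so v₂ = (A₁/A₂)v₁ = (454.7/224.8)·0.8781 = 1.776 m/s.
Applying Bernoulli between the two ends and solving for P₂: P₂ = P₁ + ½ρ(v₁² − v₂²) − ρgΔh.
P₂ = 438700 + ½·1000·(0.8781² − 1.776²) − 1000·9.8·(−12.08) = 438700 + (-1191) − (-118400) = 555900 Pa.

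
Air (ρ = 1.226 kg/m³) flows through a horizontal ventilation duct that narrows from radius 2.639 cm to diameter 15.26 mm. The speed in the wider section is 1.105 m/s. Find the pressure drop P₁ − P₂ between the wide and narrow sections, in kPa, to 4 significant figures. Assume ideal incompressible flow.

Continuity gives A₁v₁ = A₂v₂, so v₂ = (21.88 cm²)/(1.829 cm²) × 1.105 m/s = 13.22 m/s.
Bernoulli (h₁ = h₂): P₁ − P₂ = ½ρ(v₂² − v₁²).
P₁ − P₂ = ½·1.226·(13.22² − 1.105²) = ½·1.226·173.5 = 106.4 Pa.

ΔP ≈ 0.1064 kPa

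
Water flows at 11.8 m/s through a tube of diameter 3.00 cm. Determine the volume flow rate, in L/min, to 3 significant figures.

Q = A·v = 0.000707 m² × 11.8 m/s = 0.00834 m³/s.
Converting: 0.00834 m³/s × 60000 = 500 L/min.

500 L/min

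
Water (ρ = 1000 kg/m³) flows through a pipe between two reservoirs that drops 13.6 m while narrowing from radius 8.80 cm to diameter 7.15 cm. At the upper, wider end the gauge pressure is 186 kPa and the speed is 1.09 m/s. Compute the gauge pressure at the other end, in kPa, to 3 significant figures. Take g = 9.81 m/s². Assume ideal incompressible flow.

298 kPa

By continuity, v₂ = v₁·A₁/A₂ = 1.09·(243/40.2) = 6.60 m/s.
Energy conservation along the streamline gives P₂ = P₁ − ½ρ(v₂² − v₁²) − ρg(h₂ − h₁).
P₂ = 186000 + ½·1000·(1.09² − 6.60²) − 1000·9.81·(−13.6) = 186000 + (-21200) − (-133000) = 298000 Pa.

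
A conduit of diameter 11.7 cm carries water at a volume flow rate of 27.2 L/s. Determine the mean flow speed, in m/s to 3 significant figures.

Q = 27.2 L/s = 0.0272 m³/s.
v = Q/A = 0.0272 / 0.0108 = 2.53 m/s.

v ≈ 2.53 m/s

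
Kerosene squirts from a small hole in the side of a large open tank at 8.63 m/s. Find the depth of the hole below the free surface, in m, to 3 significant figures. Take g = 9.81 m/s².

For a small hole in a large open tank, ½v² = gh, giving h = v²/(2g).
h = 8.63²/(2·9.81) = 74.5/19.62 = 3.80 m.

h ≈ 3.80 m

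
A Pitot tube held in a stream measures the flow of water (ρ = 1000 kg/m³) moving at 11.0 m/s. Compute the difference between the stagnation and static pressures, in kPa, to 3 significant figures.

ΔP = 60.5 kPa

The dynamic pressure equals the rise in static pressure at the stagnation point: ΔP = ½ρv².
ΔP = ½·1000·11.0² = 60500 Pa.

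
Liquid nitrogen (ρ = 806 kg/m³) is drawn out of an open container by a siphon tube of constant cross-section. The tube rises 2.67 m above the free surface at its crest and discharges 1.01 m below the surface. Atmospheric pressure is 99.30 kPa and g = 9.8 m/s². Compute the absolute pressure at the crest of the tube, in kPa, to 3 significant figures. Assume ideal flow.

The outlet speed comes from Torricelli: v = √(2g·1.01) = 4.45 m/s.
Continuity keeps v the same throughout the tube; from surface to crest, P_atm + 0 = P_top + ½ρv² + ρg·h_top.
P_top = 99300 − ½·806·4.45² − 806·9.8·2.67 = 70200 Pa.

70.2 kPa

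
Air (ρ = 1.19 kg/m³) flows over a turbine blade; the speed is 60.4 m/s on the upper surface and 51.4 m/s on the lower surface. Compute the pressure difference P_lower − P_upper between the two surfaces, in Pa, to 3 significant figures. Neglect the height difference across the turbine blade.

ΔP ≈ 599 Pa

Bernoulli (same height): P_lower − P_upper = ½ρ(v_upper² − v_lower²).
ΔP = ½·1.19·(60.4² − 51.4²) = 599 Pa.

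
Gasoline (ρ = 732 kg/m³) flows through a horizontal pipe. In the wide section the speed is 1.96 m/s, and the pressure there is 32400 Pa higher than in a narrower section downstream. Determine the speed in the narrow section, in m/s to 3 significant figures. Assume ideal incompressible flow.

With h₁ = h₂, rearranging Bernoulli gives v₂ = √(v₁² + 2ΔP/ρ).
v₂ = √(1.96² + 2·32400/732) = √(3.84 + 88.5) = 9.61 m/s.

9.61 m/s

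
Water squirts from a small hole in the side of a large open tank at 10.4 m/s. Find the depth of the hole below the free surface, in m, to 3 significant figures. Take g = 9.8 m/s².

h = 5.52 m

Torricelli: v = √(2gh), so h = v²/(2g).
h = 10.4²/(2·9.8) = 108/19.60 = 5.52 m.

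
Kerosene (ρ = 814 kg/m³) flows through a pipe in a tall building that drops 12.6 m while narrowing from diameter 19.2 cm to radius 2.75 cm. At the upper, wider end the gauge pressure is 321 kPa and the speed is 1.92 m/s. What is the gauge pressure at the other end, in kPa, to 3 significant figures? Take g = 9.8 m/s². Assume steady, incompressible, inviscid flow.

200 kPa

Mass conservation (A₁v₁ = A₂v₂) gives v₂ = 1.92 × 290/23.8 = 23.4 m/s.
Energy conservation along the streamline gives P₂ = P₁ − ½ρ(v₂² − v₁²) − ρg(h₂ − h₁).
P₂ = 321000 + ½·814·(1.92² − 23.4²) − 814·9.8·(−12.6) = 321000 + (-221000) − (-101000) = 200000 Pa.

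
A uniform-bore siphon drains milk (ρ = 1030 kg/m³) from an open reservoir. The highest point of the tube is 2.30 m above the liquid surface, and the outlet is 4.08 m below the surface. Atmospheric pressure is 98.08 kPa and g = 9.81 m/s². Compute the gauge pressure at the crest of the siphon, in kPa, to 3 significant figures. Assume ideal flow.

The outlet speed comes from Torricelli: v = √(2g·4.08) = 8.95 m/s.
The bore is uniform, so the speed at the crest is the same v. Bernoulli surface→crest: P_atm = P_top + ½ρv² + ρg·h_top.
P_top = 98080 − ½·1030·8.95² − 1030·9.81·2.30 = 33600 Pa. So P_gauge = P_top − P_atm = -64500 Pa.

P_gauge = -64.5 kPa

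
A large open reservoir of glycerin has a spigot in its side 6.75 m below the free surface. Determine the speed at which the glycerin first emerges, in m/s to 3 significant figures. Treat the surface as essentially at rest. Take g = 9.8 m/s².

v ≈ 11.5 m/s

Torricelli's result v = √(2gh) gives v = √(2·9.8·6.75) = 11.5 m/s.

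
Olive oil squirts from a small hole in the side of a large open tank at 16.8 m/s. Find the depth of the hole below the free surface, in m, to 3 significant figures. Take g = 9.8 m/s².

h ≈ 14.4 m

For a small hole in a large open tank, ½v² = gh, giving h = v²/(2g).
h = 16.8²/(2·9.8) = 282/19.60 = 14.4 m.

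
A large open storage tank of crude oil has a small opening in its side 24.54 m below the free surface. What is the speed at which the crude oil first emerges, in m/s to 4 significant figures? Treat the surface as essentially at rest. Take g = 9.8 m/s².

v ≈ 21.93 m/s

With the surface at rest and both surface and jet at atmospheric pressure, Bernoulli gives ρg h = ½ρv², so v = √(2gh) = √(2·9.8·24.54) = 21.93 m/s.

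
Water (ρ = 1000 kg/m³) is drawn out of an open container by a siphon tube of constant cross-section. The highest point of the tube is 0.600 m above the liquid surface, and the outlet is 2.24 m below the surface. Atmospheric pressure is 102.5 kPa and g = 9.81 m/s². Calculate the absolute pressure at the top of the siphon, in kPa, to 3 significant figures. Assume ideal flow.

From the surface to the outlet (both open to atmosphere, surface at rest): v = √(2g·h_out) = √(2·9.81·2.24) = 6.63 m/s.
Continuity keeps v the same throughout the tube; from surface to crest, P_atm + 0 = P_top + ½ρv² + ρg·h_top.
P_top = 102500 − ½·1000·6.63² − 1000·9.81·0.600 = 74600 Pa.

74.6 kPa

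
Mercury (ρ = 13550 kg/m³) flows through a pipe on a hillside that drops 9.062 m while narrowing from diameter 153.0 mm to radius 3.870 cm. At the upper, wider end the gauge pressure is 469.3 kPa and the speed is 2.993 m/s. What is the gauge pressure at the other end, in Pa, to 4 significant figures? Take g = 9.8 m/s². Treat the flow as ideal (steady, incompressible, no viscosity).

Mass conservation (A₁v₁ = A₂v₂) gives v₂ = 2.993 × 183.9/47.05 = 11.70 m/s.
Energy conservation along the streamline gives P₂ = P₁ − ½ρ(v₂² − v₁²) − ρg(h₂ − h₁).
P₂ = 469300 + ½·13550·(2.993² − 11.70²) − 13550·9.8·(−9.062) = 469300 + (-866000) − (-1203000) = 806700 Pa.

806700 Pa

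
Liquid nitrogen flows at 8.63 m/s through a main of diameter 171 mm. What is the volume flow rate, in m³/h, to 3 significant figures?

Q ≈ 714 m³/h

Q = A·v = 0.0230 m² × 8.63 m/s = 0.198 m³/s.
Converting: 0.198 m³/s × 3600 = 714 m³/h.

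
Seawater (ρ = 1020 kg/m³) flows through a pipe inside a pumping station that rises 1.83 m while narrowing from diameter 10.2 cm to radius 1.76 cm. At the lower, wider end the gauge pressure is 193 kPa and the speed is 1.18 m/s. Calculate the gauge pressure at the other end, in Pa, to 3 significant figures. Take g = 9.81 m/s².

Continuity gives A₁v₁ = A₂v₂, so v₂ = (81.7 cm²)/(9.73 cm²) × 1.18 m/s = 9.91 m/s.
Applying Bernoulli between the two ends and solving for P₂: P₂ = P₁ + ½ρ(v₁² − v₂²) − ρgΔh.
P₂ = 193000 + ½·1020·(1.18² − 9.91²) − 1020·9.81·(+1.83) = 193000 + (-49400) − (18300) = 125000 Pa.

P₂ ≈ 125000 Pa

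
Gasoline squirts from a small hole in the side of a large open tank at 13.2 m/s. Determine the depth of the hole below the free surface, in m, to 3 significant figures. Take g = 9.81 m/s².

h ≈ 8.88 m

For a small hole in a large open tank, ½v² = gh, giving h = v²/(2g).
h = 13.2²/(2·9.81) = 174/19.62 = 8.88 m.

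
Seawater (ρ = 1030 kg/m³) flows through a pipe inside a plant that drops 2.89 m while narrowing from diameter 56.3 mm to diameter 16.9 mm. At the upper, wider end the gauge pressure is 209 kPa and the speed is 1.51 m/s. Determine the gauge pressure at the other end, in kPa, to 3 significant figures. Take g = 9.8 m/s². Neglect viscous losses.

Mass conservation (A₁v₁ = A₂v₂) gives v₂ = 1.51 × 24.9/2.24 = 16.8 m/s.
Energy conservation along the streamline gives P₂ = P₁ − ½ρ(v₂² − v₁²) − ρg(h₂ − h₁).
P₂ = 209000 + ½·1030·(1.51² − 16.8²) − 1030·9.8·(−2.89) = 209000 + (-143000) − (-29200) = 94700 Pa.

P₂ ≈ 94.7 kPa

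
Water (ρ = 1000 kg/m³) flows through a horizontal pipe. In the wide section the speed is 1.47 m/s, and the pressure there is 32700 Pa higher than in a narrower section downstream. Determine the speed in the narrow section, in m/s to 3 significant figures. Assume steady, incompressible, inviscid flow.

Along the level pipe P + ½ρv² is conserved, hence v₂² = v₁² + 2(P₁ − P₂)/ρ.
v₂ = √(1.47² + 2·32700/1000) = √(2.16 + 65.4) = 8.22 m/s.

8.22 m/s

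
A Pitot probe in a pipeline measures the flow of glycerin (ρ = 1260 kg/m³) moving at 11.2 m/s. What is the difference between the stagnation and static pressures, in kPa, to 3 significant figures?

ΔP = 79.0 kPa

The dynamic pressure equals the rise in static pressure at the stagnation point: ΔP = ½ρv².
ΔP = ½·1260·11.2² = 79000 Pa.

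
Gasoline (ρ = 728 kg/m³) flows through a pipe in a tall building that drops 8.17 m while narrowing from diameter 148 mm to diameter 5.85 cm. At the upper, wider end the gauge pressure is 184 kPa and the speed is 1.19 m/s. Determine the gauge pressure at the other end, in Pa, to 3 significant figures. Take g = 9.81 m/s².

222000 Pa

Continuity gives A₁v₁ = A₂v₂, so v₂ = (172 cm²)/(26.9 cm²) × 1.19 m/s = 7.62 m/s.
Bernoulli: P₁ + ½ρv₁² + ρg h₁ = P₂ + ½ρv₂² + ρg h₂, so P₂ = P₁ + ½ρ(v₁² − v₂²) − ρg(h₂ − h₁).
P₂ = 184000 + ½·728·(1.19² − 7.62²) − 728·9.81·(−8.17) = 184000 + (-20600) − (-58300) = 222000 Pa.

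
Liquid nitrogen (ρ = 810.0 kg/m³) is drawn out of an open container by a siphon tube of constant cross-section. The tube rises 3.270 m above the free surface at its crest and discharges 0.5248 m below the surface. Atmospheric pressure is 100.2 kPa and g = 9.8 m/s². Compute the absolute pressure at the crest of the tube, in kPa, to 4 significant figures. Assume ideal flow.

70.08 kPa

From the surface to the outlet (both open to atmosphere, surface at rest): v = √(2g·h_out) = √(2·9.8·0.5248) = 3.207 m/s.
With constant cross-section the crest speed equals v; applying Bernoulli from the surface up to the crest, P_top = P_atm − ½ρv² − ρg·h_top.
P_top = 100200 − ½·810.0·3.207² − 810.0·9.8·3.270 = 70080 Pa.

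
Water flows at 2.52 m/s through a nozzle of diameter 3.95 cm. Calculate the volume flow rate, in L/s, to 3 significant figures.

Q = A·v = 0.00123 m² × 2.52 m/s = 0.00309 m³/s.
Converting: 0.00309 m³/s × 1000 = 3.09 L/s.

Q ≈ 3.09 L/s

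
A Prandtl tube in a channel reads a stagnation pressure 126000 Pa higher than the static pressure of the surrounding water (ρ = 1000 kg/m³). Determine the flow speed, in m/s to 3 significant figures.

The dynamic pressure equals the rise in static pressure at the stagnation point: ΔP = ½ρv².
v = √(2ΔP/ρ) = √(2·126000/1000) = 15.9 m/s.

15.9 m/s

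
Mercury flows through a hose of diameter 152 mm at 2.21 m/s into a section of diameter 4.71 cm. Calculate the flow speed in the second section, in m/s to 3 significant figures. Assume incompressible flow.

The volume flow rate is constant, so v₂ = (A₁/A₂)v₁ = (181/17.4)·2.21 = 23.0 m/s.

v₂ ≈ 23.0 m/s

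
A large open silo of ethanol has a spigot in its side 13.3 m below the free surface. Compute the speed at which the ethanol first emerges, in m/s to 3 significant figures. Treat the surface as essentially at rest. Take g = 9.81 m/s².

v ≈ 16.2 m/s

The surface is effectively still and both ends are open, so ½v² = gh and v = √(2·9.81·13.3) = 16.2 m/s.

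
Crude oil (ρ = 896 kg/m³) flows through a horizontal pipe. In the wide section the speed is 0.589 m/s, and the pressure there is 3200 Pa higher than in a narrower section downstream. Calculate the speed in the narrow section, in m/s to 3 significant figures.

v₂ = 2.74 m/s

With h₁ = h₂, rearranging Bernoulli gives v₂ = √(v₁² + 2ΔP/ρ).
v₂ = √(0.589² + 2·3200/896) = √(0.347 + 7.14) = 2.74 m/s.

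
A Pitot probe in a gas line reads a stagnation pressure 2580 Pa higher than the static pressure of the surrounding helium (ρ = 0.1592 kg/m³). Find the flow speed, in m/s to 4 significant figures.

v = 180.0 m/s

Bernoulli between the free stream and the stagnation point: ½ρv² = P_stag − P_static.
v = √(2ΔP/ρ) = √(2·2580/0.1592) = 180.0 m/s.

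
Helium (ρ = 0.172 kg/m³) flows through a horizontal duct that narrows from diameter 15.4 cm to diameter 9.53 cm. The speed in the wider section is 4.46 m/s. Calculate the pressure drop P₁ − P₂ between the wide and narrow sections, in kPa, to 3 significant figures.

Continuity gives A₁v₁ = A₂v₂, so v₂ = (186 cm²)/(71.3 cm²) × 4.46 m/s = 11.6 m/s.
With no height change, Bernoulli's equation is P₁ + ½ρv₁² = P₂ + ½ρv₂².
P₁ − P₂ = ½·0.172·(11.6² − 4.46²) = ½·0.172·116 = 9.95 Pa.

0.00995 kPa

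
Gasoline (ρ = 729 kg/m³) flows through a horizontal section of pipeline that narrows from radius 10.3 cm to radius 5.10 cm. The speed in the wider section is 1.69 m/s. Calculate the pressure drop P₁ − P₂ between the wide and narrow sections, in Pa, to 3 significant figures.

ΔP ≈ 16300 Pa

The volume flow rate is constant, so v₂ = (A₁/A₂)v₁ = (333/81.7)·1.69 = 6.89 m/s.
Along the horizontal streamline, P + ½ρv² is constant.
P₁ − P₂ = ½·729·(6.89² − 1.69²) = ½·729·44.7 = 16300 Pa.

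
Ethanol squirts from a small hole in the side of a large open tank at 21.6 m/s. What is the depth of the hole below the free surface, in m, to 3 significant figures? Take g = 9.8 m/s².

h ≈ 23.8 m

For a small hole in a large open tank, ½v² = gh, giving h = v²/(2g).
h = 21.6²/(2·9.8) = 467/19.60 = 23.8 m.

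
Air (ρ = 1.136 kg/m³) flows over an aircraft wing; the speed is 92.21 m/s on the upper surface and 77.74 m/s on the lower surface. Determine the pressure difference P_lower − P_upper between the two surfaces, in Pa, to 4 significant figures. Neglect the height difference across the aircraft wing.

ΔP ≈ 1397 Pa

With negligible Δh, P + ½ρv² is constant, so P_low − P_up = ½ρ(v_up² − v_low²).
ΔP = ½·1.136·(92.21² − 77.74²) = 1397 Pa.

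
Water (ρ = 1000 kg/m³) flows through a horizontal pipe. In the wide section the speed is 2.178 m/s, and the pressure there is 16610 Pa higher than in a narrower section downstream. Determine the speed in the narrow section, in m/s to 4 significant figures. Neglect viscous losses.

Horizontal Bernoulli: P₁ + ½ρv₁² = P₂ + ½ρv₂², so v₂² = v₁² + 2(P₁ − P₂)/ρ.
v₂ = √(2.178² + 2·16610/1000) = √(4.744 + 33.22) = 6.161 m/s.

v₂ ≈ 6.161 m/s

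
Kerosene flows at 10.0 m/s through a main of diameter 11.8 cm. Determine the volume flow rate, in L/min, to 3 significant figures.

6560 L/min

Q = A·v = 0.0109 m² × 10.0 m/s = 0.109 m³/s.
Converting: 0.109 m³/s × 60000 = 6560 L/min.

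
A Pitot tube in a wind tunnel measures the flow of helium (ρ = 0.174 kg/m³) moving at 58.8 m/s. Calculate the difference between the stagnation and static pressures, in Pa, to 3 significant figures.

ΔP ≈ 301 Pa

At the stagnation point the flow is brought to rest, so Bernoulli gives P_stag − P_static = ½ρv².
ΔP = ½·0.174·58.8² = 301 Pa.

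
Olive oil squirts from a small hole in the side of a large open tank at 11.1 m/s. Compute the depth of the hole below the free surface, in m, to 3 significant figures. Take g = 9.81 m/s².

Torricelli: v = √(2gh), so h = v²/(2g).
h = 11.1²/(2·9.81) = 123/19.62 = 6.28 m.

h = 6.28 m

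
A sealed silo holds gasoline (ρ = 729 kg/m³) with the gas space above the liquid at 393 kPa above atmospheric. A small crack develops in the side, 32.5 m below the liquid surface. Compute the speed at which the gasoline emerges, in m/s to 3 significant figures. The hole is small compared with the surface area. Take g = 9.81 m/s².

Take point 1 at the surface (v₁ ≈ 0) and point 2 at the hole (at atmospheric pressure). Bernoulli: P₁ + ρg h = P_atm + ½ρv₂².
With P₁ − P_atm = 393000 Pa, v₂ = √(2gh + 2ΔP/ρ) = √(2·9.81·32.5 + 2·393000/729) = 41.4 m/s.

41.4 m/s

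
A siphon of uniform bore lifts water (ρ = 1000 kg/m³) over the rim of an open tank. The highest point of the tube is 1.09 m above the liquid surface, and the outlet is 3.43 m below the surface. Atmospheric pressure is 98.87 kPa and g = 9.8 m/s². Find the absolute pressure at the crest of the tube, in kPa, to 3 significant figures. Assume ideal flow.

P_top ≈ 54.6 kPa

Bernoulli surface→outlet gives ½v² = g·h_out, so v = √(2·9.8·3.43) = 8.20 m/s.
With constant cross-section the crest speed equals v; applying Bernoulli from the surface up to the crest, P_top = P_atm − ½ρv² − ρg·h_top.
P_top = 98870 − ½·1000·8.20² − 1000·9.8·1.09 = 54600 Pa.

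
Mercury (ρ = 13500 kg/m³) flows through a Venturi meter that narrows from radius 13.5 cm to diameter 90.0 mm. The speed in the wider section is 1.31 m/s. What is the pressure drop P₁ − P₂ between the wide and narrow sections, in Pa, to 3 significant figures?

ΔP ≈ 927000 Pa

Continuity gives A₁v₁ = A₂v₂, so v₂ = (573 cm²)/(63.6 cm²) × 1.31 m/s = 11.8 m/s.
Along the horizontal streamline, P + ½ρv² is constant.
P₁ − P₂ = ½·13500·(11.8² − 1.31²) = ½·13500·137 = 927000 Pa.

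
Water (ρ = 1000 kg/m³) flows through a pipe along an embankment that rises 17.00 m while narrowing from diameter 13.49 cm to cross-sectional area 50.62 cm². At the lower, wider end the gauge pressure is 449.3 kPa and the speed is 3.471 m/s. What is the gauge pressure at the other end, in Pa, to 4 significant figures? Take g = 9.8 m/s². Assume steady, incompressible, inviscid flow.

The volume flow rate is constant, so v₂ = (A₁/A₂)v₁ = (142.9/50.62)·3.471 = 9.800 m/s.
Applying Bernoulli between the two ends and solving for P₂: P₂ = P₁ + ½ρ(v₁² − v₂²) − ρgΔh.
P₂ = 449300 + ½·1000·(3.471² − 9.800²) − 1000·9.8·(+17.00) = 449300 + (-42000) − (166600) = 240700 Pa.

P₂ ≈ 240700 Pa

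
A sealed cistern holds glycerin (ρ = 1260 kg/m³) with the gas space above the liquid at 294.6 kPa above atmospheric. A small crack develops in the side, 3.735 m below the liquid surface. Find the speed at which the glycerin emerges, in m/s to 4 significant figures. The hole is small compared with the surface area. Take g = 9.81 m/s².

Take point 1 at the surface (v₁ ≈ 0) and point 2 at the hole (at atmospheric pressure). Bernoulli: P₁ + ρg h = P_atm + ½ρv₂².
With P₁ − P_atm = 294600 Pa, v₂ = √(2gh + 2ΔP/ρ) = √(2·9.81·3.735 + 2·294600/1260) = 23.26 m/s.

23.26 m/s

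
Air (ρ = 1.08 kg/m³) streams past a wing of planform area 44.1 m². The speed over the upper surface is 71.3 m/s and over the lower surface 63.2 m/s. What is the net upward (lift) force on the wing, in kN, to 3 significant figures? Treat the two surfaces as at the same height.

From P + ½ρv² = const at equal height, P_low − P_up = ½ρ(v_up² − v_low²).
ΔP = ½·1.08·(71.3² − 63.2²) = 588 Pa.
Lift = ΔP · A = 588 × 44.1 = 25900 N.

F ≈ 25.9 kN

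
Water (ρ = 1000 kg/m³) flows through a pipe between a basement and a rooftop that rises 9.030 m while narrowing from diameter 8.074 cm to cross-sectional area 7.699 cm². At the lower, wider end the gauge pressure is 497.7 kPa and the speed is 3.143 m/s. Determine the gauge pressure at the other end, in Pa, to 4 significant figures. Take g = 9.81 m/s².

P₂ = 195600 Pa

Continuity gives A₁v₁ = A₂v₂, so v₂ = (51.20 cm²)/(7.699 cm²) × 3.143 m/s = 20.90 m/s.
Applying Bernoulli between the two ends and solving for P₂: P₂ = P₁ + ½ρ(v₁² − v₂²) − ρgΔh.
P₂ = 497700 + ½·1000·(3.143² − 20.90²) − 1000·9.81·(+9.030) = 497700 + (-213500) − (88580) = 195600 Pa.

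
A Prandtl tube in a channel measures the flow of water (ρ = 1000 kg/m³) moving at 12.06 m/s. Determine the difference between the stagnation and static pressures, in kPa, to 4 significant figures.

ΔP ≈ 72.72 kPa

The dynamic pressure equals the rise in static pressure at the stagnation point: ΔP = ½ρv².
ΔP = ½·1000·12.06² = 72720 Pa.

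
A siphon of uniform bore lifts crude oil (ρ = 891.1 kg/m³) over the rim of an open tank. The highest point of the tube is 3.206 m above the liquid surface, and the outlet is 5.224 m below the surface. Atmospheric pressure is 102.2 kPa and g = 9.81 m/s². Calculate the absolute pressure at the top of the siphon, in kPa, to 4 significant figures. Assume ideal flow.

P_top = 28.51 kPa

The outlet speed comes from Torricelli: v = √(2g·5.224) = 10.12 m/s.
With constant cross-section the crest speed equals v; applying Bernoulli from the surface up to the crest, P_top = P_atm − ½ρv² − ρg·h_top.
P_top = 102200 − ½·891.1·10.12² − 891.1·9.81·3.206 = 28510 Pa.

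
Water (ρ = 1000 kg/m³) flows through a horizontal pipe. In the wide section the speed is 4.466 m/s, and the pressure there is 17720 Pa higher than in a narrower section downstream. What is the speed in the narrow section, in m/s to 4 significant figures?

With h₁ = h₂, rearranging Bernoulli gives v₂ = √(v₁² + 2ΔP/ρ).
v₂ = √(4.466² + 2·17720/1000) = √(19.95 + 35.44) = 7.442 m/s.

7.442 m/s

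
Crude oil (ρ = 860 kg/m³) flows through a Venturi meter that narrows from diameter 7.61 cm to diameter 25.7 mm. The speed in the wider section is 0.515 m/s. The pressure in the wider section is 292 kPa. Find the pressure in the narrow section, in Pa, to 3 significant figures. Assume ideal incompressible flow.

P₂ ≈ 283000 Pa

Mass conservation (A₁v₁ = A₂v₂) gives v₂ = 0.515 × 45.5/5.19 = 4.52 m/s.
With no height change, Bernoulli's equation is P₁ + ½ρv₁² = P₂ + ½ρv₂².
P₂ = P₁ − ½ρ(v₂² − v₁²) = 292000 − ½·860·(4.52² − 0.515²) = 292000 − 8650 = 283000 Pa.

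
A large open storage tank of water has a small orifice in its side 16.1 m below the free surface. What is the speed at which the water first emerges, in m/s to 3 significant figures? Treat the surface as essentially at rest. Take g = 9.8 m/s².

Bernoulli from surface to hole (P equal, v_surface ≈ 0): v = √(2gh) = √(2×9.8×16.1) = 17.8 m/s.

v ≈ 17.8 m/s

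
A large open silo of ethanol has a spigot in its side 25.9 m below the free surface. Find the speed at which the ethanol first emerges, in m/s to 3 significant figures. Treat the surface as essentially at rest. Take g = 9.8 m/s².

22.5 m/s

The surface is effectively still and both ends are open, so ½v² = gh and v = √(2·9.8·25.9) = 22.5 m/s.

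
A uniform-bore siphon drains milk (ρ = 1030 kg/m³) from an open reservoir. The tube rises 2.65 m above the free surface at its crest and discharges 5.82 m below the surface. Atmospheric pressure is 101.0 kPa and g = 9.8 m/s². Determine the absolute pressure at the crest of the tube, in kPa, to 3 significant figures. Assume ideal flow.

Bernoulli surface→outlet gives ½v² = g·h_out, so v = √(2·9.8·5.82) = 10.7 m/s.
Continuity keeps v the same throughout the tube; from surface to crest, P_atm + 0 = P_top + ½ρv² + ρg·h_top.
P_top = 101000 − ½·1030·10.7² − 1030·9.8·2.65 = 15500 Pa.

15.5 kPa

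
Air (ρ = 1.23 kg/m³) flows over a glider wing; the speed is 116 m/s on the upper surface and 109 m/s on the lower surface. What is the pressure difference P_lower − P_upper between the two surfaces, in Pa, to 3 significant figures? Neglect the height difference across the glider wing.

With negligible Δh, P + ½ρv² is constant, so P_low − P_up = ½ρ(v_up² − v_low²).
ΔP = ½·1.23·(116² − 109²) = 969 Pa.

ΔP = 969 Pa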